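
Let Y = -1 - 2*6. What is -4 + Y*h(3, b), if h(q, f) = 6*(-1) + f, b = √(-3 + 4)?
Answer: 61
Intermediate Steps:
b = 1 (b = √1 = 1)
h(q, f) = -6 + f
Y = -13 (Y = -1 - 12 = -13)
-4 + Y*h(3, b) = -4 - 13*(-6 + 1) = -4 - 13*(-5) = -4 + 65 = 61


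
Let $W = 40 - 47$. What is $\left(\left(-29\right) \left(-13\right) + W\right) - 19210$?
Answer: $-18840$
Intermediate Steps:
$W = -7$ ($W = 40 - 47 = -7$)
$\left(\left(-29\right) \left(-13\right) + W\right) - 19210 = \left(\left(-29\right) \left(-13\right) - 7\right) - 19210 = \left(377 - 7\right) - 19210 = 370 - 19210 = -18840$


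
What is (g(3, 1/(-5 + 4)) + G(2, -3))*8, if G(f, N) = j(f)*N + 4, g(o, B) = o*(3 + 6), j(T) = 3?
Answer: 176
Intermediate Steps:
g(o, B) = 9*o (g(o, B) = o*9 = 9*o)
G(f, N) = 4 + 3*N (G(f, N) = 3*N + 4 = 4 + 3*N)
(g(3, 1/(-5 + 4)) + G(2, -3))*8 = (9*3 + (4 + 3*(-3)))*8 = (27 + (4 - 9))*8 = (27 - 5)*8 = 22*8 = 176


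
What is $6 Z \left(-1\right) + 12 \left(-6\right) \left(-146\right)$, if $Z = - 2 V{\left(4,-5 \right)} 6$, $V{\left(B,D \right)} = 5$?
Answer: $10872$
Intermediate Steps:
$Z = -60$ ($Z = \left(-2\right) 5 \cdot 6 = \left(-10\right) 6 = -60$)
$6 Z \left(-1\right) + 12 \left(-6\right) \left(-146\right) = 6 \left(-60\right) \left(-1\right) + 12 \left(-6\right) \left(-146\right) = \left(-360\right) \left(-1\right) - -10512 = 360 + 10512 = 10872$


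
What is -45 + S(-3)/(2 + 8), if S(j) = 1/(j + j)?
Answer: -2701/60 ≈ -45.017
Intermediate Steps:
S(j) = 1/(2*j)
-45 + S(-3)/(2 + 8) = -45 + ((½)/(-3))/(2 + 8) = -45 + ((½)*(-⅓))/10 = -45 - ⅙*⅒ = -45 - 1/60 = -2701/60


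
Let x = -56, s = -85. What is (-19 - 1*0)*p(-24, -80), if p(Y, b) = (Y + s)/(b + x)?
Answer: -2071/136 ≈ -15.228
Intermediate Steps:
p(Y, b) = (-85 + Y)/(-56 + b) (p(Y, b) = (Y - 85)/(b - 56) = (-85 + Y)/(-56 + b))
(-19 - 1*0)*p(-24, -80) = (-19 - 1*0)*((-85 - 24)/(-56 - 80)) = (-19 + 0)*(-109/(-136)) = -(-19)*(-109)/136 = -19*109/136 = -2071/136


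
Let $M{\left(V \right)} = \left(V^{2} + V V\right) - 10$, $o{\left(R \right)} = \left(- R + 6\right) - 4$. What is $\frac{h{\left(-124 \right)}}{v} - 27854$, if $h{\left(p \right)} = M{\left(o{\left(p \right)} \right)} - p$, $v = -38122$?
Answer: $- \frac{530941027}{19061} \approx -27855.0$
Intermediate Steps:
$o{\left(R \right)} = 2 - R$ ($o{\left(R \right)} = \left(6 - R\right) - 4 = 2 - R$)
$M{\left(V \right)} = -10 + 2 V^{2}$ ($M{\left(V \right)} = \left(V^{2} + V^{2}\right) - 10 = 2 V^{2} - 10 = -10 + 2 V^{2}$)
$h{\left(p \right)} = -10 - p + 2 \left(2 - p\right)^{2}$ ($h{\left(p \right)} = \left(-10 + 2 \left(2 - p\right)^{2}\right) - p = -10 - p + 2 \left(2 - p\right)^{2}$)
$\frac{h{\left(-124 \right)}}{v} - 27854 = \frac{-10 - -124 + 2 \left(-2 - 124\right)^{2}}{-38122} - 27854 = \left(-10 + 124 + 2 \left(-126\right)^{2}\right) \left(- \frac{1}{38122}\right) - 27854 = \left(-10 + 124 + 2 \cdot 15876\right) \left(- \frac{1}{38122}\right) - 27854 = \left(-10 + 124 + 31752\right) \left(- \frac{1}{38122}\right) - 27854 = 31866 \left(- \frac{1}{38122}\right) - 27854 = - \frac{15933}{19061} - 27854 = - \frac{530941027}{19061}$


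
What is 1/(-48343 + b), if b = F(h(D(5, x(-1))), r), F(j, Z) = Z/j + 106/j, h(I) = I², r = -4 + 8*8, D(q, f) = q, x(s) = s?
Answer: -25/1208409 ≈ -2.0688e-5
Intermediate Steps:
r = 60 (r = -4 + 64 = 60)
F(j, Z) = 106/j + Z/j
b = 166/25 (b = (106 + 60)/(5²) = 166/25 ≈ 6.6400)
1/(-48343 + b) = 1/(-48343 + 166/25) = 1/(-1208409/25) = -25/1208409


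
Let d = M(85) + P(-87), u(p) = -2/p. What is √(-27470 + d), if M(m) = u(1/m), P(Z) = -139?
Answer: I*√27779 ≈ 166.67*I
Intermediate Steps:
M(m) = -2*m
d = -309 (d = -2*85 - 139 = -170 - 139 = -309)
√(-27470 + d) = √(-27470 - 309) = √(-27779) = I*√27779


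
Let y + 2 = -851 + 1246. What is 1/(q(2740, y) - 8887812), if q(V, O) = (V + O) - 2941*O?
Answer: -1/10040492 ≈ -9.9597e-8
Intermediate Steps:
y = 393 (y = -2 + (-851 + 1246) = -2 + 395 = 393)
q(V, O) = V - 2940*O (q(V, O) = (O + V) - 2941*O = V - 2940*O)
1/(q(2740, y) - 8887812) = 1/((2740 - 2940*393) - 8887812) = 1/((2740 - 1155420) - 8887812) = 1/(-1152680 - 8887812) = 1/(-10040492) = -1/10040492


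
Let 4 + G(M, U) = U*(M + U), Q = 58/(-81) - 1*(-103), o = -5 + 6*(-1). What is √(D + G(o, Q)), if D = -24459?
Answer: I*√99242453/81 ≈ 122.99*I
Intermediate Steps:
o = -11 (o = -5 - 6 = -11)
Q = 8285/81 (Q = 58*(-1/81) + 103 = -58/81 + 103 = 8285/81 ≈ 102.28)
G(M, U) = -4 + U*(M + U)
√(D + G(o, Q)) = √(-24459 + (-4 + (8285/81)² - 11*8285/81)) = √(-24459 + (-4 + 68641225/6561 - 91135/81)) = √(-24459 + 61233046/6561) = √(-99242453/6561) = I*√99242453/81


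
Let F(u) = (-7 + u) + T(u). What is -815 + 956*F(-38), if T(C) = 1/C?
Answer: -833343/19 ≈ -43860.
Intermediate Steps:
F(u) = -7 + u + 1/u (F(u) = (-7 + u) + 1/u = -7 + u + 1/u)
-815 + 956*F(-38) = -815 + 956*(-7 - 38 + 1/(-38)) = -815 + 956*(-7 - 38 - 1/38) = -815 + 956*(-1711/38) = -815 - 817858/19 = -833343/19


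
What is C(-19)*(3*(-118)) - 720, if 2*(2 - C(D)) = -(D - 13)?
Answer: 4236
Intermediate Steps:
C(D) = -9/2 + D/2 (C(D) = 2 - (-1)*(D - 13)/2 = 2 - (-1)*(-13 + D)/2 = 2 - (13 - D)/2 = 2 + (-13/2 + D/2) = -9/2 + D/2)
C(-19)*(3*(-118)) - 720 = (-9/2 + (½)*(-19))*(3*(-118)) - 720 = (-9/2 - 19/2)*(-354) - 720 = -14*(-354) - 720 = 4956 - 720 = 4236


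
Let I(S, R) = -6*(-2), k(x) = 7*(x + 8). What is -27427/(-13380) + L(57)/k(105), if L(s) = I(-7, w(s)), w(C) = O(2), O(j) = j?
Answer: 21855317/10583580 ≈ 2.0650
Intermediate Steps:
k(x) = 56 + 7*x (k(x) = 7*(8 + x) = 56 + 7*x)
w(C) = 2
I(S, R) = 12
L(s) = 12
-27427/(-13380) + L(57)/k(105) = -27427/(-13380) + 12/(56 + 7*105) = -27427*(-1/13380) + 12/(56 + 735) = 27427/13380 + 12/791 = 21855317/10583580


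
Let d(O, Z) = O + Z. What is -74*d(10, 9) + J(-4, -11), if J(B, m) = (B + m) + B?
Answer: -1425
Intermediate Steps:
J(B, m) = m + 2*B
-74*d(10, 9) + J(-4, -11) = -74*(10 + 9) + (-11 + 2*(-4)) = -74*19 + (-11 - 8) = -1406 - 19 = -1425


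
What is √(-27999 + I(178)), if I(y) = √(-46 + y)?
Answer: √(-27999 + 2*√33) ≈ 167.29*I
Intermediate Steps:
√(-27999 + I(178)) = √(-27999 + √(-46 + 178)) = √(-27999 + √132) = √(-27999 + 2*√33)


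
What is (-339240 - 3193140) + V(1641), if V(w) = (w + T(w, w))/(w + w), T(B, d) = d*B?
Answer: -3531559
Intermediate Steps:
T(B, d) = B*d
V(w) = (w + w²)/(2*w) (V(w) = (w + w*w)/(w + w) = (w + w²)/((2*w)) = (w + w²)*(1/(2*w)) = (w + w²)/(2*w))
(-339240 - 3193140) + V(1641) = (-339240 - 3193140) + (½ + (½)*1641) = -3532380 + (½ + 1641/2) = -3532380 + 821 = -3531559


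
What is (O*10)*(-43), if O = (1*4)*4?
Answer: -6880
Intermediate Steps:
O = 16 (O = 4*4 = 16)
(O*10)*(-43) = (16*10)*(-43) = 160*(-43) = -6880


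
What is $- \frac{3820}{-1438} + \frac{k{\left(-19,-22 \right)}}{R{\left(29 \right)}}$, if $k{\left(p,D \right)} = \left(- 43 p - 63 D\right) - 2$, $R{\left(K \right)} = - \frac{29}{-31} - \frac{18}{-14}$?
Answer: $\frac{344327243}{346558} \approx 993.56$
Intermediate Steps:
$R{\left(K \right)} = \frac{482}{217}$ ($R{\left(K \right)} = \left(-29\right) \left(- \frac{1}{31}\right) - - \frac{9}{7} = \frac{29}{31} + \frac{9}{7} = \frac{482}{217}$)
$k{\left(p,D \right)} = -2 - 63 D - 43 p$ ($k{\left(p,D \right)} = \left(- 63 D - 43 p\right) - 2 = -2 - 63 D - 43 p$)
$- \frac{3820}{-1438} + \frac{k{\left(-19,-22 \right)}}{R{\left(29 \right)}} = - \frac{3820}{-1438} + \frac{-2 - -1386 - -817}{\frac{482}{217}} = \left(-3820\right) \left(- \frac{1}{1438}\right) + \left(-2 + 1386 + 817\right) \frac{217}{482} = \frac{1910}{719} + 2201 \cdot \frac{217}{482} = \frac{1910}{719} + \frac{477617}{482} = \frac{344327243}{346558}$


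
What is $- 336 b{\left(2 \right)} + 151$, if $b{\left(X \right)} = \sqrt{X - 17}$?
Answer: $151 - 336 i \sqrt{15} \approx 151.0 - 1301.3 i$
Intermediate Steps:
$b{\left(X \right)} = \sqrt{-17 + X}$
$- 336 b{\left(2 \right)} + 151 = - 336 \sqrt{-17 + 2} + 151 = - 336 \sqrt{-15} + 151 = - 336 i \sqrt{15} + 151 = 151 - 336 i \sqrt{15}$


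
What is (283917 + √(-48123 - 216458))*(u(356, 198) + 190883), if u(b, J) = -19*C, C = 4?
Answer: 54173351019 + 190807*I*√264581 ≈ 5.4173e+10 + 9.8146e+7*I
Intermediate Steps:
u(b, J) = -76 (u(b, J) = -19*4 = -76)
(283917 + √(-48123 - 216458))*(u(356, 198) + 190883) = (283917 + √(-48123 - 216458))*(-76 + 190883) = (283917 + √(-264581))*190807 = (283917 + I*√264581)*190807 = 54173351019 + 190807*I*√264581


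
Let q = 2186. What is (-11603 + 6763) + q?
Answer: -2654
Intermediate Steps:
(-11603 + 6763) + q = (-11603 + 6763) + 2186 = -4840 + 2186 = -2654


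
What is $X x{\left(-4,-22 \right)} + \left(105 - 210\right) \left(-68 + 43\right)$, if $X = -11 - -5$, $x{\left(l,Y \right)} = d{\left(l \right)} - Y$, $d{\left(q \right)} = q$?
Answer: $2517$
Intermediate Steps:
$x{\left(l,Y \right)} = l - Y$
$X = -6$ ($X = -11 + 5 = -6$)
$X x{\left(-4,-22 \right)} + \left(105 - 210\right) \left(-68 + 43\right) = - 6 \left(-4 - -22\right) + \left(105 - 210\right) \left(-68 + 43\right) = - 6 \left(-4 + 22\right) - -2625 = \left(-6\right) 18 + 2625 = -108 + 2625 = 2517$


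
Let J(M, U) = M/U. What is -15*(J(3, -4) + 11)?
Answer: -615/4 ≈ -153.75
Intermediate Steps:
-15*(J(3, -4) + 11) = -15*(3/(-4) + 11) = -15*(3*(-¼) + 11) = -15*(-¾ + 11) = -15*41/4 = -615/4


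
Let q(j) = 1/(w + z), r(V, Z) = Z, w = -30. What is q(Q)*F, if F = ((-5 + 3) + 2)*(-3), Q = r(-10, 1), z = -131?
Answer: 0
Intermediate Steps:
Q = 1
q(j) = -1/161 (q(j) = 1/(-30 - 131) = 1/(-161) = -1/161)
F = 0 (F = (-2 + 2)*(-3) = 0*(-3) = 0)
q(Q)*F = -1/161*0 = 0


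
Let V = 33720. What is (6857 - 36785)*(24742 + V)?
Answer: -1749650736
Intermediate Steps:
(6857 - 36785)*(24742 + V) = (6857 - 36785)*(24742 + 33720) = -29928*58462 = -1749650736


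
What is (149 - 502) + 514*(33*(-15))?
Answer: -254783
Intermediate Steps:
(149 - 502) + 514*(33*(-15)) = -353 + 514*(-495) = -353 - 254430 = -254783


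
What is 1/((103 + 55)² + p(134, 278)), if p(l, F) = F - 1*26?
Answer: 1/25216 ≈ 3.9657e-5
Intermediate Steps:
p(l, F) = -26 + F (p(l, F) = F - 26 = -26 + F)
1/((103 + 55)² + p(134, 278)) = 1/((103 + 55)² + (-26 + 278)) = 1/(158² + 252) = 1/(24964 + 252) = 1/25216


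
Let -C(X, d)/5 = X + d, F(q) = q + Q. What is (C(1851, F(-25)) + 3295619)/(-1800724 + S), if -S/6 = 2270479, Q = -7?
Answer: -1643262/7711799 ≈ -0.21308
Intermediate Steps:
F(q) = -7 + q (F(q) = q - 7 = -7 + q)
S = -13622874 (S = -6*2270479 = -13622874)
C(X, d) = -5*X - 5*d (C(X, d) = -5*(X + d) = -5*X - 5*d)
(C(1851, F(-25)) + 3295619)/(-1800724 + S) = ((-5*1851 - 5*(-7 - 25)) + 3295619)/(-1800724 - 13622874) = ((-9255 - 5*(-32)) + 3295619)/(-15423598) = ((-9255 + 160) + 3295619)*(-1/15423598) = (-9095 + 3295619)*(-1/15423598) = 3286524*(-1/15423598) = -1643262/7711799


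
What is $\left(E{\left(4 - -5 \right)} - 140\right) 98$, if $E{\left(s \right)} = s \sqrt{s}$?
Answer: $-11074$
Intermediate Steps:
$E{\left(s \right)} = s^{\frac{3}{2}}$
$\left(E{\left(4 - -5 \right)} - 140\right) 98 = \left(\left(4 - -5\right)^{\frac{3}{2}} - 140\right) 98 = \left(\left(4 + 5\right)^{\frac{3}{2}} - 140\right) 98 = \left(9^{\frac{3}{2}} - 140\right) 98 = \left(27 - 140\right) 98 = \left(-113\right) 98 = -11074$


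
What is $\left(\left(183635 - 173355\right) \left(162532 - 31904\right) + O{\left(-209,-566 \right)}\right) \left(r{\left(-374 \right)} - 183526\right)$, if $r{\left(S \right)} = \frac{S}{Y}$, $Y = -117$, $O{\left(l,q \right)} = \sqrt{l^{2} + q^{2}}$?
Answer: $- \frac{28834026196261120}{117} - \frac{21472168 \sqrt{364037}}{117} \approx -2.4644 \cdot 10^{14}$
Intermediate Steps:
$r{\left(S \right)} = - \frac{S}{117}$ ($r{\left(S \right)} = \frac{S}{-117} = S \left(- \frac{1}{117}\right) = - \frac{S}{117}$)
$\left(\left(183635 - 173355\right) \left(162532 - 31904\right) + O{\left(-209,-566 \right)}\right) \left(r{\left(-374 \right)} - 183526\right) = \left(\left(183635 - 173355\right) \left(162532 - 31904\right) + \sqrt{\left(-209\right)^{2} + \left(-566\right)^{2}}\right) \left(\left(- \frac{1}{117}\right) \left(-374\right) - 183526\right) = \left(10280 \cdot 130628 + \sqrt{43681 + 320356}\right) \left(\frac{374}{117} - 183526\right) = \left(1342855840 + \sqrt{364037}\right) \left(- \frac{21472168}{117}\right) = - \frac{28834026196261120}{117} - \frac{21472168 \sqrt{364037}}{117}$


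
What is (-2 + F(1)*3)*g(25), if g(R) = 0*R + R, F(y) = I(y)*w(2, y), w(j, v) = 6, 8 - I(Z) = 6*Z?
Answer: 850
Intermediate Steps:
I(Z) = 8 - 6*Z
F(y) = 48 - 36*y (F(y) = (8 - 6*y)*6 = 48 - 36*y)
g(R) = R (g(R) = 0 + R = R)
(-2 + F(1)*3)*g(25) = (-2 + (48 - 36*1)*3)*25 = (-2 + (48 - 36)*3)*25 = (-2 + 12*3)*25 = (-2 + 36)*25 = 34*25 = 850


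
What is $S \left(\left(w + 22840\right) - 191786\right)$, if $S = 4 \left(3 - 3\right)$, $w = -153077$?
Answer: $0$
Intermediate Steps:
$S = 0$ ($S = 4 \cdot 0 = 0$)
$S \left(\left(w + 22840\right) - 191786\right) = 0 \left(\left(-153077 + 22840\right) - 191786\right) = 0 \left(-130237 - 191786\right) = 0 \left(-322023\right) = 0$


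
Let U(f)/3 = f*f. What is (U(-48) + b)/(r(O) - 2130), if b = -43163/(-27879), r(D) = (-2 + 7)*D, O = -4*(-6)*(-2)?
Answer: -192742811/66073230 ≈ -2.9171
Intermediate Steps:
O = -48 (O = 24*(-2) = -48)
U(f) = 3*f² (U(f) = 3*(f*f) = 3*f²)
r(D) = 5*D
b = 43163/27879 (b = -43163*(-1/27879) = 43163/27879 ≈ 1.5482)
(U(-48) + b)/(r(O) - 2130) = (3*(-48)² + 43163/27879)/(5*(-48) - 2130) = (3*2304 + 43163/27879)/(-240 - 2130) = (6912 + 43163/27879)/(-2370) = (192742811/27879)*(-1/2370) = -192742811/66073230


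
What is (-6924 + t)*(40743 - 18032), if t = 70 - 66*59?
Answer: -244097828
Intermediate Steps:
t = -3824 (t = 70 - 3894 = -3824)
(-6924 + t)*(40743 - 18032) = (-6924 - 3824)*(40743 - 18032) = -10748*22711 = -244097828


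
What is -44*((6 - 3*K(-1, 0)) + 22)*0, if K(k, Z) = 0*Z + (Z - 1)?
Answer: 0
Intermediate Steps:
K(k, Z) = -1 + Z (K(k, Z) = 0 + (-1 + Z) = -1 + Z)
-44*((6 - 3*K(-1, 0)) + 22)*0 = -44*((6 - 3*(-1 + 0)) + 22)*0 = -44*((6 - 3*(-1)) + 22)*0 = -44*((6 + 3) + 22)*0 = -44*(9 + 22)*0 = -44*31*0 = -1364*0 = 0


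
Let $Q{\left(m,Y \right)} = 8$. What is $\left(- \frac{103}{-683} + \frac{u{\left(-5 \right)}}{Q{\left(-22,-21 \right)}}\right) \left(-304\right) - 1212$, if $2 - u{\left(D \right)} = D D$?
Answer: $- \frac{262166}{683} \approx -383.84$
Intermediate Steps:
$u{\left(D \right)} = 2 - D^{2}$ ($u{\left(D \right)} = 2 - D D = 2 - D^{2}$)
$\left(- \frac{103}{-683} + \frac{u{\left(-5 \right)}}{Q{\left(-22,-21 \right)}}\right) \left(-304\right) - 1212 = \left(- \frac{103}{-683} + \frac{2 - \left(-5\right)^{2}}{8}\right) \left(-304\right) - 1212 = \left(\left(-103\right) \left(- \frac{1}{683}\right) + \left(2 - 25\right) \frac{1}{8}\right) \left(-304\right) - 1212 = \left(\frac{103}{683} + \left(2 - 25\right) \frac{1}{8}\right) \left(-304\right) - 1212 = \left(\frac{103}{683} - \frac{23}{8}\right) \left(-304\right) - 1212 = \left(- \frac{14885}{5464}\right) \left(-304\right) - 1212 = \frac{565630}{683} - 1212 = - \frac{262166}{683}$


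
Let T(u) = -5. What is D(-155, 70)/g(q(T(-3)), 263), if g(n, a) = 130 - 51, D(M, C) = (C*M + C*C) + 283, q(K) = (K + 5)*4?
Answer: -5667/79 ≈ -71.734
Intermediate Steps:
q(K) = 20 + 4*K (q(K) = (5 + K)*4 = 20 + 4*K)
D(M, C) = 283 + C² + C*M (D(M, C) = (C*M + C²) + 283 = (C² + C*M) + 283 = 283 + C² + C*M)
g(n, a) = 79
D(-155, 70)/g(q(T(-3)), 263) = (283 + 70² + 70*(-155))/79 = (283 + 4900 - 10850)*(1/79) = -5667*1/79 = -5667/79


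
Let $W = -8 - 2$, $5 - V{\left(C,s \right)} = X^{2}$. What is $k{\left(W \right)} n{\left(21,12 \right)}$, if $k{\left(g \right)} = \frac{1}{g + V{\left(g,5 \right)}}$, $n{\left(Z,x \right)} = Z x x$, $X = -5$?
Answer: $- \frac{504}{5} \approx -100.8$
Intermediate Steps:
$V{\left(C,s \right)} = -20$ ($V{\left(C,s \right)} = 5 - \left(-5\right)^{2} = 5 - 25 = -20$)
$n{\left(Z,x \right)} = Z x^{2}$
$W = -10$
$k{\left(g \right)} = \frac{1}{-20 + g}$ ($k{\left(g \right)} = \frac{1}{g - 20} = \frac{1}{-20 + g}$)
$k{\left(W \right)} n{\left(21,12 \right)} = \frac{21 \cdot 12^{2}}{-20 - 10} = \frac{21 \cdot 144}{-30} = \left(- \frac{1}{30}\right) 3024 = - \frac{504}{5}$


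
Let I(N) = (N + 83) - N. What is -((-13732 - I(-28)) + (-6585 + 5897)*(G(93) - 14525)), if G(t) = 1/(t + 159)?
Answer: -628701083/63 ≈ -9.9794e+6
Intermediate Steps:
G(t) = 1/(159 + t)
I(N) = 83 (I(N) = (83 + N) - N = 83)
-((-13732 - I(-28)) + (-6585 + 5897)*(G(93) - 14525)) = -((-13732 - 1*83) + (-6585 + 5897)*(1/(159 + 93) - 14525)) = -((-13732 - 83) - 688*(1/252 - 14525)) = -(-13815 - 688*(1/252 - 14525)) = -(-13815 - 688*(-3660299/252)) = -(-13815 + 629571428/63) = -1*628701083/63 = -628701083/63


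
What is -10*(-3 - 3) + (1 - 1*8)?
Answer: 53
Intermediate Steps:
-10*(-3 - 3) + (1 - 1*8) = -10*(-6) + (1 - 8) = -5*(-12) - 7 = 60 - 7 = 53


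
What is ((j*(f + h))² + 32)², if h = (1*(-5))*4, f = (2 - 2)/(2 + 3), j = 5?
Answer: 100641024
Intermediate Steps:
f = 0 (f = 0/5 = 0*(⅕) = 0)
h = -20 (h = -5*4 = -20)
((j*(f + h))² + 32)² = ((5*(0 - 20))² + 32)² = ((5*(-20))² + 32)² = ((-100)² + 32)² = (10000 + 32)² = 10032² = 100641024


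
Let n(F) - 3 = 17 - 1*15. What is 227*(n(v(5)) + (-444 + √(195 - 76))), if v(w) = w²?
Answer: -99653 + 227*√119 ≈ -97177.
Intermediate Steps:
n(F) = 5 (n(F) = 3 + (17 - 1*15) = 3 + (17 - 15) = 3 + 2 = 5)
227*(n(v(5)) + (-444 + √(195 - 76))) = 227*(5 + (-444 + √(195 - 76))) = 227*(5 + (-444 + √119)) = 227*(-439 + √119) = -99653 + 227*√119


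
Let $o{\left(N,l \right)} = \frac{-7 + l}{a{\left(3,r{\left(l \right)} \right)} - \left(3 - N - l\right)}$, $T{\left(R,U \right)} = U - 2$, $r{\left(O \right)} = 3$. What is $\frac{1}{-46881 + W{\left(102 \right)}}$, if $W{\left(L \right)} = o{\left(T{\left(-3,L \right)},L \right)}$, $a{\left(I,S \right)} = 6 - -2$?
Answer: $- \frac{207}{9704272} \approx -2.1331 \cdot 10^{-5}$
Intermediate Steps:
$T{\left(R,U \right)} = -2 + U$
$a{\left(I,S \right)} = 8$ ($a{\left(I,S \right)} = 6 + 2 = 8$)
$o{\left(N,l \right)} = \frac{-7 + l}{5 + N + l}$ ($o{\left(N,l \right)} = \frac{-7 + l}{8 - \left(3 - N - l\right)} = \frac{-7 + l}{8 + \left(-3 + N + l\right)} = \frac{-7 + l}{5 + N + l}$)
$W{\left(L \right)} = \frac{-7 + L}{3 + 2 L}$ ($W{\left(L \right)} = \frac{-7 + L}{5 + \left(-2 + L\right) + L} = \frac{-7 + L}{3 + 2 L}$)
$\frac{1}{-46881 + W{\left(102 \right)}} = \frac{1}{-46881 + \frac{-7 + 102}{3 + 2 \cdot 102}} = \frac{1}{-46881 + \frac{1}{3 + 204} \cdot 95} = \frac{1}{-46881 + \frac{1}{207} \cdot 95} = \frac{1}{-46881 + \frac{95}{207}} = \frac{1}{- \frac{9704272}{207}} = - \frac{207}{9704272}$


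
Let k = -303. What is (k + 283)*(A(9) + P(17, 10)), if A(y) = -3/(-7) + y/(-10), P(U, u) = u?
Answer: -1334/7 ≈ -190.57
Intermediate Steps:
A(y) = 3/7 - y/10 (A(y) = -3*(-⅐) + y*(-⅒) = 3/7 - y/10)
(k + 283)*(A(9) + P(17, 10)) = (-303 + 283)*((3/7 - ⅒*9) + 10) = -20*((3/7 - 9/10) + 10) = -20*(-33/70 + 10) = -20*667/70 = -1334/7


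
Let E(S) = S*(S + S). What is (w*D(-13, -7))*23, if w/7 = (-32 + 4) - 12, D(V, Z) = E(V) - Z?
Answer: -2221800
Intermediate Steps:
E(S) = 2*S**2 (E(S) = S*(2*S) = 2*S**2)
D(V, Z) = -Z + 2*V**2 (D(V, Z) = 2*V**2 - Z = -Z + 2*V**2)
w = -280 (w = 7*((-32 + 4) - 12) = 7*(-28 - 12) = 7*(-40) = -280)
(w*D(-13, -7))*23 = -280*(-1*(-7) + 2*(-13)**2)*23 = -280*(7 + 2*169)*23 = -280*(7 + 338)*23 = -280*345*23 = -96600*23 = -2221800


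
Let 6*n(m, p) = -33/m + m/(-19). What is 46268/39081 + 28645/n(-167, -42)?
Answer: 10656944546299/557216898 ≈ 19125.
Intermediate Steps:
n(m, p) = -11/(2*m) - m/114 (n(m, p) = (-33/m + m/(-19))/6 = (-33/m + m*(-1/19))/6 = (-33/m - m/19)/6 = -11/(2*m) - m/114)
46268/39081 + 28645/n(-167, -42) = 46268/39081 + 28645/(((1/114)*(-627 - 1*(-167)**2)/(-167))) = 46268*(1/39081) + 28645/(((1/114)*(-1/167)*(-627 - 1*27889))) = 46268/39081 + 28645/(((1/114)*(-1/167)*(-627 - 27889))) = 46268/39081 + 28645/(((1/114)*(-1/167)*(-28516))) = 46268/39081 + 28645/(14258/9519) = 46268/39081 + 28645*(9519/14258) = 46268/39081 + 272671755/14258 = 10656944546299/557216898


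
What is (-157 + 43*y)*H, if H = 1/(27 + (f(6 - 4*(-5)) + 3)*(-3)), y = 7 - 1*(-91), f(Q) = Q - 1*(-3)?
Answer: -4057/69 ≈ -58.797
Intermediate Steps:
f(Q) = 3 + Q (f(Q) = Q + 3 = 3 + Q)
y = 98 (y = 7 + 91 = 98)
H = -1/69 (H = 1/(27 + ((3 + (6 - 4*(-5))) + 3)*(-3)) = 1/(27 + ((3 + (6 + 20)) + 3)*(-3)) = 1/(27 + ((3 + 26) + 3)*(-3)) = 1/(27 + (29 + 3)*(-3)) = 1/(27 + 32*(-3)) = 1/(27 - 96) = 1/(-69) = -1/69 ≈ -0.014493)
(-157 + 43*y)*H = (-157 + 43*98)*(-1/69) = (-157 + 4214)*(-1/69) = 4057*(-1/69) = -4057/69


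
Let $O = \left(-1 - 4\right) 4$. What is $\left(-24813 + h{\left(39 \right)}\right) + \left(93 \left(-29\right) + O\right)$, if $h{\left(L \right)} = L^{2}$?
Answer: $-26009$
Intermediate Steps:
$O = -20$ ($O = \left(-5\right) 4 = -20$)
$\left(-24813 + h{\left(39 \right)}\right) + \left(93 \left(-29\right) + O\right) = \left(-24813 + 39^{2}\right) + \left(93 \left(-29\right) - 20\right) = \left(-24813 + 1521\right) - 2717 = -23292 - 2717 = -26009$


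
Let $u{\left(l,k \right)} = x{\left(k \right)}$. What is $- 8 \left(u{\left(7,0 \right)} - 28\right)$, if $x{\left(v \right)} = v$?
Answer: $224$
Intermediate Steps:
$u{\left(l,k \right)} = k$
$- 8 \left(u{\left(7,0 \right)} - 28\right) = - 8 \left(0 - 28\right) = \left(-8\right) \left(-28\right) = 224$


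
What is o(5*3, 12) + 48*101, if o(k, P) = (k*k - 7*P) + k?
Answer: 5004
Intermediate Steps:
o(k, P) = k + k² - 7*P (o(k, P) = (k² - 7*P) + k = k + k² - 7*P)
o(5*3, 12) + 48*101 = (5*3 + (5*3)² - 7*12) + 48*101 = (15 + 15² - 84) + 4848 = (15 + 225 - 84) + 4848 = 156 + 4848 = 5004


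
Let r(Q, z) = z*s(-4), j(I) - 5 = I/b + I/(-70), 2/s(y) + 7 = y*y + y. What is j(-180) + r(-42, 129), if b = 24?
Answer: 3617/70 ≈ 51.671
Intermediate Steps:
s(y) = 2/(-7 + y + y**2) (s(y) = 2/(-7 + (y*y + y)) = 2/(-7 + (y**2 + y)) = 2/(-7 + (y + y**2)) = 2/(-7 + y + y**2))
j(I) = 5 + 23*I/840 (j(I) = 5 + (I/24 + I/(-70)) = 5 + (I*(1/24) + I*(-1/70)) = 5 + (I/24 - I/70) = 5 + 23*I/840)
r(Q, z) = 2*z/5 (r(Q, z) = z*(2/(-7 - 4 + (-4)**2)) = z*(2/(-7 - 4 + 16)) = z*(2/5) = 2*z/5)
j(-180) + r(-42, 129) = (5 + (23/840)*(-180)) + (2/5)*129 = (5 - 69/14) + 258/5 = 1/14 + 258/5 = 3617/70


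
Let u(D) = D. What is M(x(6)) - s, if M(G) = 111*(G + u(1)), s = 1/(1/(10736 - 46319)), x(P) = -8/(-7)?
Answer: 250746/7 ≈ 35821.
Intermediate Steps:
x(P) = 8/7 (x(P) = -8*(-⅐) = 8/7)
s = -35583 (s = 1/(1/(-35583)) = 1/(-1/35583) = -35583)
M(G) = 111 + 111*G (M(G) = 111*(G + 1) = 111*(1 + G) = 111 + 111*G)
M(x(6)) - s = (111 + 111*(8/7)) - 1*(-35583) = (111 + 888/7) + 35583 = 1665/7 + 35583 = 250746/7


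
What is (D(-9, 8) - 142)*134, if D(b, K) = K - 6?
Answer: -18760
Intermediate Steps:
D(b, K) = -6 + K
(D(-9, 8) - 142)*134 = ((-6 + 8) - 142)*134 = (2 - 142)*134 = -140*134 = -18760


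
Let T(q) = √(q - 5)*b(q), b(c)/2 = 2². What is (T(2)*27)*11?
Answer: 2376*I*√3 ≈ 4115.4*I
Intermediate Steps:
b(c) = 8 (b(c) = 2*2² = 2*4 = 8)
T(q) = 8*√(-5 + q) (T(q) = √(q - 5)*8 = √(-5 + q)*8 = 8*√(-5 + q))
(T(2)*27)*11 = ((8*√(-5 + 2))*27)*11 = ((8*√(-3))*27)*11 = ((8*(I*√3))*27)*11 = ((8*I*√3)*27)*11 = (216*I*√3)*11 = 2376*I*√3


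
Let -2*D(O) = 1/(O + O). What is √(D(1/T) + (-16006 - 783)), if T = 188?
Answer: 2*I*√4209 ≈ 129.75*I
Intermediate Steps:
D(O) = -1/(4*O) (D(O) = -1/(2*(O + O)) = -1/(2*O)/2 = -1/(4*O))
√(D(1/T) + (-16006 - 783)) = √(-1/(4*(1/188)) + (-16006 - 783)) = √(-1/(4*1/188) - 16789) = √(-¼*188 - 16789) = √(-47 - 16789) = √(-16836) = 2*I*√4209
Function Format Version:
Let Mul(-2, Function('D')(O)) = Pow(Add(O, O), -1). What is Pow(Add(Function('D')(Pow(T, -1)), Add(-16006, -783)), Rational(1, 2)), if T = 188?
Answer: Mul(2, I, Pow(4209, Rational(1, 2))) ≈ Mul(129.75, I)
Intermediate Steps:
Function('D')(O) = Mul(Rational(-1, 4), Pow(O, -1)) (Function('D')(O) = Mul(Rational(-1, 2), Pow(Add(O, O), -1)) = Mul(Rational(-1, 2), Pow(Mul(2, O), -1)) = Mul(Rational(-1, 2), Mul(Rational(1, 2), Pow(O, -1))) = Mul(Rational(-1, 4), Pow(O, -1)))
Pow(Add(Function('D')(Pow(T, -1)), Add(-16006, -783)), Rational(1, 2)) = Pow(Add(Mul(Rational(-1, 4), Pow(Pow(188, -1), -1)), Add(-16006, -783)), Rational(1, 2)) = Pow(Add(Mul(Rational(-1, 4), Pow(Rational(1, 188), -1)), -16789), Rational(1, 2)) = Pow(Add(Mul(Rational(-1, 4), 188), -16789), Rational(1, 2)) = Pow(Add(-47, -16789), Rational(1, 2)) = Pow(-16836, Rational(1, 2)) = Mul(2, I, Pow(4209, Rational(1, 2)))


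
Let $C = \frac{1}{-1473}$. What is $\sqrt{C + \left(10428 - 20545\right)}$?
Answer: $\frac{i \sqrt{21951149766}}{1473} \approx 100.58 i$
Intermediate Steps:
$C = - \frac{1}{1473} \approx -0.00067889$
$\sqrt{C + \left(10428 - 20545\right)} = \sqrt{- \frac{1}{1473} + \left(10428 - 20545\right)} = \sqrt{- \frac{1}{1473} - 10117} = \sqrt{- \frac{14902342}{1473}} = \frac{i \sqrt{21951149766}}{1473}$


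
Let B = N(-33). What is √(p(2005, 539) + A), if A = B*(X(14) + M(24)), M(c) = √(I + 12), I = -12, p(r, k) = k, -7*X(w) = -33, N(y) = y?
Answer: 2*√4697/7 ≈ 19.581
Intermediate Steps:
X(w) = 33/7 (X(w) = -⅐*(-33) = 33/7)
B = -33
M(c) = 0 (M(c) = √(-12 + 12) = √0 = 0)
A = -1089/7 (A = -33*(33/7 + 0) = -33*33/7 = -1089/7 ≈ -155.57)
√(p(2005, 539) + A) = √(539 - 1089/7) = √(2684/7) = 2*√4697/7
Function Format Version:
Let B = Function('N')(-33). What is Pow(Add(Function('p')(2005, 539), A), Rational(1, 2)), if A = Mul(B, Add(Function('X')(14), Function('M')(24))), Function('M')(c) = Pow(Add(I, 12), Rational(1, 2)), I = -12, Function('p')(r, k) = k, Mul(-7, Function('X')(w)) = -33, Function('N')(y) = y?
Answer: Mul(Rational(2, 7), Pow(4697, Rational(1, 2))) ≈ 19.581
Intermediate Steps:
Function('X')(w) = Rational(33, 7) (Function('X')(w) = Mul(Rational(-1, 7), -33) = Rational(33, 7))
B = -33
Function('M')(c) = 0 (Function('M')(c) = Pow(Add(-12, 12), Rational(1, 2)) = Pow(0, Rational(1, 2)) = 0)
A = Rational(-1089, 7) (A = Mul(-33, Add(Rational(33, 7), 0)) = Mul(-33, Rational(33, 7)) = Rational(-1089, 7) ≈ -155.57)
Pow(Add(Function('p')(2005, 539), A), Rational(1, 2)) = Pow(Add(539, Rational(-1089, 7)), Rational(1, 2)) = Pow(Rational(2684, 7), Rational(1, 2)) = Mul(Rational(2, 7), Pow(4697, Rational(1, 2)))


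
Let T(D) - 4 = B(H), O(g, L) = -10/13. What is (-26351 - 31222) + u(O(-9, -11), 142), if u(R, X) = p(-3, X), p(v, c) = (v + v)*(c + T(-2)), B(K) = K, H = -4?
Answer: -58425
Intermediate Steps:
O(g, L) = -10/13 (O(g, L) = -10*1/13 = -10/13)
T(D) = 0 (T(D) = 4 - 4 = 0)
p(v, c) = 2*c*v (p(v, c) = (v + v)*(c + 0) = (2*v)*c = 2*c*v)
u(R, X) = -6*X (u(R, X) = 2*X*(-3) = -6*X)
(-26351 - 31222) + u(O(-9, -11), 142) = (-26351 - 31222) - 6*142 = -57573 - 852 = -58425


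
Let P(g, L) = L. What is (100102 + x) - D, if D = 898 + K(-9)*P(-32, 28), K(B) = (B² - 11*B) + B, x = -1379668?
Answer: -1285252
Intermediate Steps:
K(B) = B² - 10*B
D = 5686 (D = 898 - 9*(-10 - 9)*28 = 898 - 9*(-19)*28 = 898 + 171*28 = 898 + 4788 = 5686)
(100102 + x) - D = (100102 - 1379668) - 1*5686 = -1279566 - 5686 = -1285252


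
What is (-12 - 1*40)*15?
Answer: -780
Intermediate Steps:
(-12 - 1*40)*15 = (-12 - 40)*15 = -52*15 = -780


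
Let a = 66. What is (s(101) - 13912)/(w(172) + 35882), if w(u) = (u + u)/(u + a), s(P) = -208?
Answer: -168028/427013 ≈ -0.39350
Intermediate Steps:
w(u) = 2*u/(66 + u) (w(u) = (u + u)/(u + 66) = (2*u)/(66 + u) = 2*u/(66 + u))
(s(101) - 13912)/(w(172) + 35882) = (-208 - 13912)/(2*172/(66 + 172) + 35882) = -14120/(2*172/238 + 35882) = -14120/(2*172*(1/238) + 35882) = -14120/(172/119 + 35882) = -14120/4270130/119 = -14120*119/4270130 = -168028/427013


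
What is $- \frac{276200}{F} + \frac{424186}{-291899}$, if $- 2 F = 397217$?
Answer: $- \frac{7248882762}{115947245083} \approx -0.062519$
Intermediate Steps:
$F = - \frac{397217}{2}$ ($F = \left(- \frac{1}{2}\right) 397217 = - \frac{397217}{2} \approx -1.9861 \cdot 10^{5}$)
$- \frac{276200}{F} + \frac{424186}{-291899} = - \frac{276200}{- \frac{397217}{2}} + \frac{424186}{-291899} = \left(-276200\right) \left(- \frac{2}{397217}\right) + 424186 \left(- \frac{1}{291899}\right) = \frac{552400}{397217} - \frac{424186}{291899} = - \frac{7248882762}{115947245083}$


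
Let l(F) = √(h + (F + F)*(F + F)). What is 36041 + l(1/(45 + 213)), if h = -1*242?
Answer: 36041 + I*√4027121/129 ≈ 36041.0 + 15.556*I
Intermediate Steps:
h = -242
l(F) = √(-242 + 4*F²) (l(F) = √(-242 + (F + F)*(F + F)) = √(-242 + (2*F)*(2*F)) = √(-242 + 4*F²))
36041 + l(1/(45 + 213)) = 36041 + √(-242 + 4*(1/(45 + 213))²) = 36041 + √(-242 + 4*(1/258)²) = 36041 + √(-242 + 4*(1/66564)) = 36041 + √(-242 + 1/16641) = 36041 + √(-4027121/16641) = 36041 + I*√4027121/129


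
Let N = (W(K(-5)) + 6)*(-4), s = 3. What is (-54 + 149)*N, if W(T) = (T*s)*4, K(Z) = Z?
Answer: 20520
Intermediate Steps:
W(T) = 12*T (W(T) = (T*3)*4 = (3*T)*4 = 12*T)
N = 216 (N = (12*(-5) + 6)*(-4) = (-60 + 6)*(-4) = -54*(-4) = 216)
(-54 + 149)*N = (-54 + 149)*216 = 95*216 = 20520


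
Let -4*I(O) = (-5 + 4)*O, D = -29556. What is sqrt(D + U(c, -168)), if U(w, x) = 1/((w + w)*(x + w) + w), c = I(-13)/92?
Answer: 2*I*sqrt(4746566368301277)/801489 ≈ 171.92*I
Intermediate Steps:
I(O) = O/4 (I(O) = -(-5 + 4)*O/4 = -(-1)*O/4 = O/4)
c = -13/368 (c = ((1/4)*(-13))/92 = -13/4*1/92 = -13/368 ≈ -0.035326)
U(w, x) = 1/(w + 2*w*(w + x)) (U(w, x) = 1/((2*w)*(w + x) + w) = 1/(2*w*(w + x) + w) = 1/(w + 2*w*(w + x)))
sqrt(D + U(c, -168)) = sqrt(-29556 + 1/((-13/368)*(1 + 2*(-13/368) + 2*(-168)))) = sqrt(-29556 - 368/(13*(1 - 13/184 - 336))) = sqrt(-29556 - 368/(13*(-61653/184))) = sqrt(-29556 - 368/13*(-184/61653)) = sqrt(-29556 + 67712/801489) = sqrt(-23688741172/801489) = 2*I*sqrt(4746566368301277)/801489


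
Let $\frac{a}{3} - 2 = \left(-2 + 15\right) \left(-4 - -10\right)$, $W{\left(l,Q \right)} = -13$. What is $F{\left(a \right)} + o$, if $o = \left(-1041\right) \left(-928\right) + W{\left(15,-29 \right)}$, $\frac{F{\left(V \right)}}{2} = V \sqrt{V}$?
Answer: $966035 + 1920 \sqrt{15} \approx 9.7347 \cdot 10^{5}$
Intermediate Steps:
$a = 240$ ($a = 6 + 3 \left(-2 + 15\right) \left(-4 - -10\right) = 6 + 3 \cdot 13 \left(-4 + 10\right) = 6 + 3 \cdot 13 \cdot 6 = 6 + 3 \cdot 78 = 6 + 234 = 240$)
$F{\left(V \right)} = 2 V^{\frac{3}{2}}$ ($F{\left(V \right)} = 2 V \sqrt{V} = 2 V^{\frac{3}{2}}$)
$o = 966035$ ($o = \left(-1041\right) \left(-928\right) - 13 = 966048 - 13 = 966035$)
$F{\left(a \right)} + o = 2 \cdot 240^{\frac{3}{2}} + 966035 = 2 \cdot 960 \sqrt{15} + 966035 = 1920 \sqrt{15} + 966035 = 966035 + 1920 \sqrt{15}$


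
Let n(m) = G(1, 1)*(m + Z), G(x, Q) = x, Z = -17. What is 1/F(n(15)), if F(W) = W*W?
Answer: ¼ ≈ 0.25000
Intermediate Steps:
n(m) = -17 + m (n(m) = 1*(m - 17) = 1*(-17 + m) = -17 + m)
F(W) = W²
1/F(n(15)) = 1/((-17 + 15)²) = 1/((-2)²) = 1/4 = ¼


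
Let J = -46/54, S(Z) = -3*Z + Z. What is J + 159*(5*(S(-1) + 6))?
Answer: 171697/27 ≈ 6359.1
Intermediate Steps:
S(Z) = -2*Z
J = -23/27 (J = -46*1/54 = -23/27 ≈ -0.85185)
J + 159*(5*(S(-1) + 6)) = -23/27 + 159*(5*(-2*(-1) + 6)) = -23/27 + 159*(5*(2 + 6)) = -23/27 + 159*(5*8) = -23/27 + 159*40 = -23/27 + 6360 = 171697/27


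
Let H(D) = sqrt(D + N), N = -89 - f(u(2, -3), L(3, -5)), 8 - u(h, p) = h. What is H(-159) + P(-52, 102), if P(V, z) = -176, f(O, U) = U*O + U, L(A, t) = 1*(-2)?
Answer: -176 + 3*I*sqrt(26) ≈ -176.0 + 15.297*I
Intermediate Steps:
u(h, p) = 8 - h
L(A, t) = -2
f(O, U) = U + O*U (f(O, U) = O*U + U = U + O*U)
N = -75 (N = -89 - (-2)*(1 + (8 - 1*2)) = -89 - (-2)*(1 + (8 - 2)) = -89 - (-2)*(1 + 6) = -89 - (-2)*7 = -89 - 1*(-14) = -89 + 14 = -75)
H(D) = sqrt(-75 + D) (H(D) = sqrt(D - 75) = sqrt(-75 + D))
H(-159) + P(-52, 102) = sqrt(-75 - 159) - 176 = sqrt(-234) - 176 = 3*I*sqrt(26) - 176 = -176 + 3*I*sqrt(26)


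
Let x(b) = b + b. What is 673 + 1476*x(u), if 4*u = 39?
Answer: 29455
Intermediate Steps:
u = 39/4 (u = (¼)*39 = 39/4 ≈ 9.7500)
x(b) = 2*b
673 + 1476*x(u) = 673 + 1476*(2*(39/4)) = 673 + 1476*(39/2) = 673 + 28782 = 29455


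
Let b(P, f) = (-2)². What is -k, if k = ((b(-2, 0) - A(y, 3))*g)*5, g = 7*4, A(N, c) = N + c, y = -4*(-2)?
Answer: 980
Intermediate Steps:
y = 8
b(P, f) = 4
g = 28
k = -980 (k = ((4 - (8 + 3))*28)*5 = ((4 - 1*11)*28)*5 = ((4 - 11)*28)*5 = -7*28*5 = -196*5 = -980)
-k = -1*(-980) = 980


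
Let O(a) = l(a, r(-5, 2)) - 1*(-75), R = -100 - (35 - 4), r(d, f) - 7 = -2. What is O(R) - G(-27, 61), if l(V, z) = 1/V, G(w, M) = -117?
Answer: 25151/131 ≈ 191.99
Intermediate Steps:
r(d, f) = 5 (r(d, f) = 7 - 2 = 5)
R = -131 (R = -100 - 1*31 = -100 - 31 = -131)
O(a) = 75 + 1/a (O(a) = 1/a - 1*(-75) = 1/a + 75 = 75 + 1/a)
O(R) - G(-27, 61) = (75 + 1/(-131)) - 1*(-117) = (75 - 1/131) + 117 = 9824/131 + 117 = 25151/131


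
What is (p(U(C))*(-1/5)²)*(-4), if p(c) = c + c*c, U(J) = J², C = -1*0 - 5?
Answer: -104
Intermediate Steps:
C = -5 (C = 0 - 5 = -5)
p(c) = c + c²
(p(U(C))*(-1/5)²)*(-4) = (((-5)²*(1 + (-5)²))*(-1/5)²)*(-4) = ((25*(1 + 25))*(-1*⅕)²)*(-4) = ((25*26)*(-⅕)²)*(-4) = (650*(1/25))*(-4) = 26*(-4) = -104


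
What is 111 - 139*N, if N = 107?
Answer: -14762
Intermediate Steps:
111 - 139*N = 111 - 139*107 = 111 - 14873 = -14762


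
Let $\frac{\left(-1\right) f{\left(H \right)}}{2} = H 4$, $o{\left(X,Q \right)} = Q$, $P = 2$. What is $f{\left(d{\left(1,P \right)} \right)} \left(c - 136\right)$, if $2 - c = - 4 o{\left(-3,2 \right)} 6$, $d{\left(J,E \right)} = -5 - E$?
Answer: $-4816$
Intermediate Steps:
$c = 50$ ($c = 2 - \left(-4\right) 2 \cdot 6 = 2 - \left(-8\right) 6 = 2 - -48 = 2 + 48 = 50$)
$f{\left(H \right)} = - 8 H$ ($f{\left(H \right)} = - 2 H 4 = - 2 \cdot 4 H = - 8 H$)
$f{\left(d{\left(1,P \right)} \right)} \left(c - 136\right) = - 8 \left(-5 - 2\right) \left(50 - 136\right) = - 8 \left(-5 - 2\right) \left(-86\right) = \left(-8\right) \left(-7\right) \left(-86\right) = 56 \left(-86\right) = -4816$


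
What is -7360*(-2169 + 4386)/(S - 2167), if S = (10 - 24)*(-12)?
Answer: 16317120/1999 ≈ 8162.6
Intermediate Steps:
S = 168 (S = -14*(-12) = 168)
-7360*(-2169 + 4386)/(S - 2167) = -7360*(-2169 + 4386)/(168 - 2167) = -7360/((-1999/2217)) = -7360/((-1999*1/2217)) = -7360/(-1999/2217) = -7360*(-2217/1999) = 16317120/1999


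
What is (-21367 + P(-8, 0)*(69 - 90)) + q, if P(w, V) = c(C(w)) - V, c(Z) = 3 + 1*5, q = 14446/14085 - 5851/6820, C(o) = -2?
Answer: -413725905823/19211940 ≈ -21535.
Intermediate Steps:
q = 3222077/19211940 (q = 14446*(1/14085) - 5851*1/6820 = 14446/14085 - 5851/6820 = 3222077/19211940 ≈ 0.16771)
c(Z) = 8 (c(Z) = 3 + 5 = 8)
P(w, V) = 8 - V
(-21367 + P(-8, 0)*(69 - 90)) + q = (-21367 + (8 - 1*0)*(69 - 90)) + 3222077/19211940 = (-21367 + (8 + 0)*(-21)) + 3222077/19211940 = (-21367 + 8*(-21)) + 3222077/19211940 = (-21367 - 168) + 3222077/19211940 = -21535 + 3222077/19211940 = -413725905823/19211940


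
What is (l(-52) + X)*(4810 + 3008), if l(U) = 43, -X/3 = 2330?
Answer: -54311646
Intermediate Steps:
X = -6990 (X = -3*2330 = -6990)
(l(-52) + X)*(4810 + 3008) = (43 - 6990)*(4810 + 3008) = -6947*7818 = -54311646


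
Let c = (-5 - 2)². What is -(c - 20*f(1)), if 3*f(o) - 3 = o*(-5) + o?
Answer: -167/3 ≈ -55.667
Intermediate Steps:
f(o) = 1 - 4*o/3 (f(o) = 1 + (o*(-5) + o)/3 = 1 + (-5*o + o)/3 = 1 + (-4*o)/3 = 1 - 4*o/3)
c = 49 (c = (-7)² = 49)
-(c - 20*f(1)) = -(49 - 20*(1 - 4/3*1)) = -(49 - 20*(1 - 4/3)) = -(49 - 20*(-⅓)) = -(49 + 20/3) = -1*167/3 = -167/3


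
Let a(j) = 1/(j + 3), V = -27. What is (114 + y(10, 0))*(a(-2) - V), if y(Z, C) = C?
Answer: 3192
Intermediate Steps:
a(j) = 1/(3 + j)
(114 + y(10, 0))*(a(-2) - V) = (114 + 0)*(1/(3 - 2) - 1*(-27)) = 114*(1/1 + 27) = 114*(1 + 27) = 114*28 = 3192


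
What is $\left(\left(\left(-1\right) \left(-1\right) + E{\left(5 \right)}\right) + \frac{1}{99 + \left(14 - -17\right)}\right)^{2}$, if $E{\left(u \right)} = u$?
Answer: $\frac{609961}{16900} \approx 36.092$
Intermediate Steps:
$\left(\left(\left(-1\right) \left(-1\right) + E{\left(5 \right)}\right) + \frac{1}{99 + \left(14 - -17\right)}\right)^{2} = \left(\left(\left(-1\right) \left(-1\right) + 5\right) + \frac{1}{99 + \left(14 - -17\right)}\right)^{2} = \left(\left(1 + 5\right) + \frac{1}{99 + \left(14 + 17\right)}\right)^{2} = \left(6 + \frac{1}{99 + 31}\right)^{2} = \left(6 + \frac{1}{130}\right)^{2} = \left(\frac{781}{130}\right)^{2} = \frac{609961}{16900}$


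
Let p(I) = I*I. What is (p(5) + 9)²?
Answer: 1156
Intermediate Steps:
p(I) = I²
(p(5) + 9)² = (5² + 9)² = (25 + 9)² = 34² = 1156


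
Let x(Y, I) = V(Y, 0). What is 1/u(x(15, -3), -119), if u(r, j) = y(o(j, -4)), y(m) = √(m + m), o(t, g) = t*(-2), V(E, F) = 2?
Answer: √119/238 ≈ 0.045835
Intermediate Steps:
o(t, g) = -2*t
x(Y, I) = 2
y(m) = √2*√m (y(m) = √(2*m) = √2*√m)
u(r, j) = 2*√(-j) (u(r, j) = √2*√(-2*j) = √2*(√2*√(-j)) = 2*√(-j))
1/u(x(15, -3), -119) = 1/(2*√(-1*(-119))) = 1/(2*√119) = √119/238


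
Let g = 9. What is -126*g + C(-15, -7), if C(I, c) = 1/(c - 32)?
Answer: -44227/39 ≈ -1134.0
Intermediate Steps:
C(I, c) = 1/(-32 + c)
-126*g + C(-15, -7) = -126*9 + 1/(-32 - 7) = -1134 + 1/(-39) = -1134 - 1/39 = -44227/39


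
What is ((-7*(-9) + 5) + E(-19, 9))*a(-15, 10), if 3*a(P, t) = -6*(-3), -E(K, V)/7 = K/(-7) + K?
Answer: 1092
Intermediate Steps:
E(K, V) = -6*K (E(K, V) = -7*(K/(-7) + K) = -7*(-K/7 + K) = -6*K)
a(P, t) = 6 (a(P, t) = (-6*(-3))/3 = (⅓)*18 = 6)
((-7*(-9) + 5) + E(-19, 9))*a(-15, 10) = ((-7*(-9) + 5) - 6*(-19))*6 = ((63 + 5) + 114)*6 = (68 + 114)*6 = 182*6 = 1092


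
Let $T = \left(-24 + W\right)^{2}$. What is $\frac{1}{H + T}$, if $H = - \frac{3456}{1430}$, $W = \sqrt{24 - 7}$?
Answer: $\frac{301920905}{158285758489} + \frac{24538800 \sqrt{17}}{158285758489} \approx 0.0025466$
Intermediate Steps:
$W = \sqrt{17} \approx 4.1231$
$H = - \frac{1728}{715}$ ($H = \left(-3456\right) \frac{1}{1430} = - \frac{1728}{715} \approx -2.4168$)
$T = \left(-24 + \sqrt{17}\right)^{2} \approx 395.09$
$\frac{1}{H + T} = \frac{1}{- \frac{1728}{715} + \left(24 - \sqrt{17}\right)^{2}}$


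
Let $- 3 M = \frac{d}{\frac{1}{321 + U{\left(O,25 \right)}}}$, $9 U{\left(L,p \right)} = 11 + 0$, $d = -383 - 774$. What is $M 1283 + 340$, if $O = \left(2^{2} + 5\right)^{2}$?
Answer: $\frac{4304859080}{27} \approx 1.5944 \cdot 10^{8}$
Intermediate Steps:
$d = -1157$ ($d = -383 - 774 = -1157$)
$O = 81$ ($O = \left(4 + 5\right)^{2} = 9^{2} = 81$)
$U{\left(L,p \right)} = \frac{11}{9}$ ($U{\left(L,p \right)} = \frac{11 + 0}{9} = \frac{1}{9} \cdot 11 = \frac{11}{9}$)
$M = \frac{3355300}{27}$ ($M = - \frac{\left(-1157\right) \frac{1}{\frac{1}{321 + \frac{11}{9}}}}{3} = - \frac{\left(-1157\right) \frac{1}{\frac{1}{\frac{2900}{9}}}}{3} = - \frac{\left(-1157\right) \frac{1}{\frac{9}{2900}}}{3} = - \frac{\left(-1157\right) \frac{2900}{9}}{3} = \left(- \frac{1}{3}\right) \left(- \frac{3355300}{9}\right) = \frac{3355300}{27} \approx 1.2427 \cdot 10^{5}$)
$M 1283 + 340 = \frac{3355300}{27} \cdot 1283 + 340 = \frac{4304849900}{27} + 340 = \frac{4304859080}{27}$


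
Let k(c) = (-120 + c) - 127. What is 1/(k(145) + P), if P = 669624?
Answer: 1/669522 ≈ 1.4936e-6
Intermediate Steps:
k(c) = -247 + c
1/(k(145) + P) = 1/((-247 + 145) + 669624) = 1/(-102 + 669624) = 1/669522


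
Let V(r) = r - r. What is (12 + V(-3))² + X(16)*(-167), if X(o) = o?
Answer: -2528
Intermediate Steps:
V(r) = 0
(12 + V(-3))² + X(16)*(-167) = (12 + 0)² + 16*(-167) = 12² - 2672 = 144 - 2672 = -2528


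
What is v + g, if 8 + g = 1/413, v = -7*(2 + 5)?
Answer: -23540/413 ≈ -56.998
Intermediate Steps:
v = -49 (v = -7*7 = -49)
g = -3303/413 (g = -8 + 1/413 = -3303/413 ≈ -7.9976)
v + g = -49 - 3303/413 = -23540/413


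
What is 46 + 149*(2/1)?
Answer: 344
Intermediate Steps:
46 + 149*(2/1) = 46 + 149*(2*1) = 46 + 149*2 = 46 + 298 = 344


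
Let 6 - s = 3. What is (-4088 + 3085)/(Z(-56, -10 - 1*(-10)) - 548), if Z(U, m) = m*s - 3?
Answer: 1003/551 ≈ 1.8203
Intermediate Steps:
s = 3 (s = 6 - 1*3 = 6 - 3 = 3)
Z(U, m) = -3 + 3*m (Z(U, m) = m*3 - 3 = 3*m - 3 = -3 + 3*m)
(-4088 + 3085)/(Z(-56, -10 - 1*(-10)) - 548) = (-4088 + 3085)/((-3 + 3*(-10 - 1*(-10))) - 548) = -1003/((-3 + 3*(-10 + 10)) - 548) = -1003/((-3 + 3*0) - 548) = -1003/((-3 + 0) - 548) = -1003/(-3 - 548) = -1003/(-551) = -1003*(-1/551) = 1003/551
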